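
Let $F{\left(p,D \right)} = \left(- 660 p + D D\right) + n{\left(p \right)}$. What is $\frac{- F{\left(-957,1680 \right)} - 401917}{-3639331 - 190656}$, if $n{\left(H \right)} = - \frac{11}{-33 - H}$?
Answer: $\frac{323898707}{321718908} \approx 1.0068$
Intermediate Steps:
$F{\left(p,D \right)} = D^{2} - 660 p + \frac{11}{33 + p}$ ($F{\left(p,D \right)} = \left(- 660 p + D D\right) + \frac{11}{33 + p} = \left(- 660 p + D^{2}\right) + \frac{11}{33 + p} = \left(D^{2} - 660 p\right) + \frac{11}{33 + p} = D^{2} - 660 p + \frac{11}{33 + p}$)
$\frac{- F{\left(-957,1680 \right)} - 401917}{-3639331 - 190656} = \frac{- \frac{11 + \left(33 - 957\right) \left(1680^{2} - -631620\right)}{33 - 957} - 401917}{-3639331 - 190656} = \frac{- \frac{11 - 924 \left(2822400 + 631620\right)}{-924} - 401917}{-3829987} = \left(- \frac{\left(-1\right) \left(11 - 3191514480\right)}{924} - 401917\right) \left(- \frac{1}{3829987}\right) = \left(- \frac{\left(-1\right) \left(-3191514469\right)}{924} - 401917\right) \left(- \frac{1}{3829987}\right) = \left(\left(-1\right) \frac{290137679}{84} - 401917\right) \left(- \frac{1}{3829987}\right) = \left(- \frac{290137679}{84} - 401917\right) \left(- \frac{1}{3829987}\right) = \left(- \frac{323898707}{84}\right) \left(- \frac{1}{3829987}\right) = \frac{323898707}{321718908}$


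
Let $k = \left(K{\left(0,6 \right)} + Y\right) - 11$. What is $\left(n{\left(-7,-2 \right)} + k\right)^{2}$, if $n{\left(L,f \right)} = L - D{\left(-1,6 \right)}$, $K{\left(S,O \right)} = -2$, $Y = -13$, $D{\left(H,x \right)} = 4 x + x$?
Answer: $3969$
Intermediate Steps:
$D{\left(H,x \right)} = 5 x$
$n{\left(L,f \right)} = -30 + L$ ($n{\left(L,f \right)} = L - 5 \cdot 6 = L - 30 = -30 + L$)
$k = -26$ ($k = \left(-2 - 13\right) - 11 = -15 - 11 = -26$)
$\left(n{\left(-7,-2 \right)} + k\right)^{2} = \left(\left(-30 - 7\right) - 26\right)^{2} = \left(-37 - 26\right)^{2} = \left(-63\right)^{2} = 3969$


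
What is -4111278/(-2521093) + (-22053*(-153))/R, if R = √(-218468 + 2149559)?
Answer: 4111278/2521093 + 1124703*√1931091/643697 ≈ 2429.7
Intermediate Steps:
R = √1931091 ≈ 1389.6
-4111278/(-2521093) + (-22053*(-153))/R = -4111278/(-2521093) + (-22053*(-153))/(√1931091) = -4111278*(-1/2521093) + 3374109*(√1931091/1931091) = 4111278/2521093 + 1124703*√1931091/643697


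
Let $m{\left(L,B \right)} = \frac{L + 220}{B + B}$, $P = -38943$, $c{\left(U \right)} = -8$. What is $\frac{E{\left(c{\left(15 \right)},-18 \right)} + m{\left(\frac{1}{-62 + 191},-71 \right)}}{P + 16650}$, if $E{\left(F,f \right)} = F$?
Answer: $\frac{174925}{408363174} \approx 0.00042836$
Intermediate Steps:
$m{\left(L,B \right)} = \frac{220 + L}{2 B}$
$\frac{E{\left(c{\left(15 \right)},-18 \right)} + m{\left(\frac{1}{-62 + 191},-71 \right)}}{P + 16650} = \frac{-8 + \frac{220 + \frac{1}{-62 + 191}}{2 \left(-71\right)}}{-38943 + 16650} = \frac{-8 + \frac{1}{2} \left(- \frac{1}{71}\right) \left(220 + \frac{1}{129}\right)}{-22293} = \left(-8 + \frac{1}{2} \left(- \frac{1}{71}\right) \left(220 + \frac{1}{129}\right)\right) \left(- \frac{1}{22293}\right) = \left(-8 + \frac{1}{2} \left(- \frac{1}{71}\right) \frac{28381}{129}\right) \left(- \frac{1}{22293}\right) = \left(-8 - \frac{28381}{18318}\right) \left(- \frac{1}{22293}\right) = \left(- \frac{174925}{18318}\right) \left(- \frac{1}{22293}\right) = \frac{174925}{408363174}$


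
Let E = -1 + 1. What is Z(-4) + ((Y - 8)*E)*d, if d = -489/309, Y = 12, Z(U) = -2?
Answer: -2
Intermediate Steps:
E = 0
d = -163/103 (d = -489*1/309 = -163/103 ≈ -1.5825)
Z(-4) + ((Y - 8)*E)*d = -2 + ((12 - 8)*0)*(-163/103) = -2 + (4*0)*(-163/103) = -2 + 0*(-163/103) = -2 + 0 = -2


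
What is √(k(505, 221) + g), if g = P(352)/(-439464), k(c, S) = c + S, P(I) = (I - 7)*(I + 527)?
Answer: 3*√432339812474/73244 ≈ 26.932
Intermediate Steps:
P(I) = (-7 + I)*(527 + I)
k(c, S) = S + c
g = -101085/146488 (g = (-3689 + 352² + 520*352)/(-439464) = (-3689 + 123904 + 183040)*(-1/439464) = 303255*(-1/439464) = -101085/146488 ≈ -0.69006)
√(k(505, 221) + g) = √((221 + 505) - 101085/146488) = √(726 - 101085/146488) = √(106249203/146488) = 3*√432339812474/73244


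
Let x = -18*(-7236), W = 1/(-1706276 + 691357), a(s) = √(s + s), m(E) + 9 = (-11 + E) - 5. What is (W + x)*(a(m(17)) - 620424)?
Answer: -82014574400862264/1014919 + 528764679644*I/1014919 ≈ -8.0809e+10 + 5.2099e+5*I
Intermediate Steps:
m(E) = -25 + E (m(E) = -9 + ((-11 + E) - 5) = -9 + (-16 + E) = -25 + E)
a(s) = √2*√s (a(s) = √(2*s) = √2*√s)
W = -1/1014919 (W = 1/(-1014919) = -1/1014919 ≈ -9.8530e-7)
x = 130248
(W + x)*(a(m(17)) - 620424) = (-1/1014919 + 130248)*(√2*√(-25 + 17) - 620424) = 132191169911*(√2*√(-8) - 620424)/1014919 = 132191169911*(√2*(2*I*√2) - 620424)/1014919 = 132191169911*(4*I - 620424)/1014919 = 132191169911*(-620424 + 4*I)/1014919 = -82014574400862264/1014919 + 528764679644*I/1014919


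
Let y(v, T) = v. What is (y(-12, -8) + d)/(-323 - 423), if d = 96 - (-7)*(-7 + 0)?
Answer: -35/746 ≈ -0.046917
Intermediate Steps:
d = 47 (d = 96 - (-7)*(-7) = 96 - 1*49 = 96 - 49 = 47)
(y(-12, -8) + d)/(-323 - 423) = (-12 + 47)/(-323 - 423) = 35/(-746) = 35*(-1/746) = -35/746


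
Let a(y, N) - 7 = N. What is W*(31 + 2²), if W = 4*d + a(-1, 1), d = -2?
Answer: 0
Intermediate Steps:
a(y, N) = 7 + N
W = 0 (W = 4*(-2) + (7 + 1) = -8 + 8 = 0)
W*(31 + 2²) = 0*(31 + 2²) = 0*(31 + 4) = 0*35 = 0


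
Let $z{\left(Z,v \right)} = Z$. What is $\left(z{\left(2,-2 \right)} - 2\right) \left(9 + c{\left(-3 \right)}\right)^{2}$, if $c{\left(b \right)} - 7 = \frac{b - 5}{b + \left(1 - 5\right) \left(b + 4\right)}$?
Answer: $0$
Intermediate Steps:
$c{\left(b \right)} = 7 + \frac{-5 + b}{-16 - 3 b}$ ($c{\left(b \right)} = 7 + \frac{b - 5}{b + \left(1 - 5\right) \left(b + 4\right)} = 7 + \frac{-5 + b}{b - 4 \left(4 + b\right)} = 7 + \frac{-5 + b}{b - \left(16 + 4 b\right)} = 7 + \frac{-5 + b}{-16 - 3 b}$)
$\left(z{\left(2,-2 \right)} - 2\right) \left(9 + c{\left(-3 \right)}\right)^{2} = \left(2 - 2\right) \left(9 + \frac{117 + 20 \left(-3\right)}{16 + 3 \left(-3\right)}\right)^{2} = 0 \left(9 + \frac{117 - 60}{16 - 9}\right)^{2} = 0 \left(9 + \frac{1}{7} \cdot 57\right)^{2} = 0 \left(9 + \frac{57}{7}\right)^{2} = 0 \left(\frac{120}{7}\right)^{2} = 0 \cdot \frac{14400}{49} = 0$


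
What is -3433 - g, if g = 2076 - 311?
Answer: -5198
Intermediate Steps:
g = 1765
-3433 - g = -3433 - 1*1765 = -3433 - 1765 = -5198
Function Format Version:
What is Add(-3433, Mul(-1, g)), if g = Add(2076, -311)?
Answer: -5198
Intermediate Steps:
g = 1765
Add(-3433, Mul(-1, g)) = Add(-3433, Mul(-1, 1765)) = Add(-3433, -1765) = -5198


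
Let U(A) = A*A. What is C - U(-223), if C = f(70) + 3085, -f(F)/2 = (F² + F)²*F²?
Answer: -242068866644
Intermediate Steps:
f(F) = -2*F²*(F + F²)² (f(F) = -2*(F² + F)²*F² = -2*(F + F²)²*F² = -2*F²*(F + F²)²)
U(A) = A²
C = -242068816915 (C = -2*70⁴*(1 + 70)² + 3085 = -2*24010000*71² + 3085 = -2*24010000*5041 + 3085 = -242068820000 + 3085 = -242068816915)
C - U(-223) = -242068816915 - 1*(-223)² = -242068816915 - 1*49729 = -242068816915 - 49729 = -242068866644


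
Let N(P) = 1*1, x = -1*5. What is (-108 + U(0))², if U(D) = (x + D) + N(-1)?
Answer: 12544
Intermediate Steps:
x = -5
N(P) = 1
U(D) = -4 + D (U(D) = (-5 + D) + 1 = -4 + D)
(-108 + U(0))² = (-108 + (-4 + 0))² = (-108 - 4)² = (-112)² = 12544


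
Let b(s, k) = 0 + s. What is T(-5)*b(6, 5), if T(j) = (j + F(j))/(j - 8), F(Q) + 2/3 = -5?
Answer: 64/13 ≈ 4.9231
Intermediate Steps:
F(Q) = -17/3 (F(Q) = -⅔ - 5 = -17/3)
T(j) = (-17/3 + j)/(-8 + j) (T(j) = (j - 17/3)/(j - 8) = (-17/3 + j)/(-8 + j))
b(s, k) = s
T(-5)*b(6, 5) = ((-17/3 - 5)/(-8 - 5))*6 = (-32/3/(-13))*6 = -1/13*(-32/3)*6 = (32/39)*6 = 64/13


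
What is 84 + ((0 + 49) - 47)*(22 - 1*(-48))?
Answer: 224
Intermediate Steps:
84 + ((0 + 49) - 47)*(22 - 1*(-48)) = 84 + (49 - 47)*(22 + 48) = 84 + 2*70 = 84 + 140 = 224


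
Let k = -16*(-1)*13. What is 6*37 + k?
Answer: 430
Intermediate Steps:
k = 208 (k = 16*13 = 208)
6*37 + k = 6*37 + 208 = 222 + 208 = 430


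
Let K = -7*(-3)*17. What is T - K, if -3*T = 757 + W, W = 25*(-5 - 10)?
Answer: -1453/3 ≈ -484.33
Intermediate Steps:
W = -375 (W = 25*(-15) = -375)
T = -382/3 (T = -(757 - 375)/3 = -1/3*382 = -382/3 ≈ -127.33)
K = 357 (K = 21*17 = 357)
T - K = -382/3 - 1*357 = -382/3 - 357 = -1453/3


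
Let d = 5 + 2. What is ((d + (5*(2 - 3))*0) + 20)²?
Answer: 729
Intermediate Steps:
d = 7
((d + (5*(2 - 3))*0) + 20)² = ((7 + (5*(2 - 3))*0) + 20)² = ((7 + (5*(-1))*0) + 20)² = ((7 - 5*0) + 20)² = ((7 + 0) + 20)² = (7 + 20)² = 27² = 729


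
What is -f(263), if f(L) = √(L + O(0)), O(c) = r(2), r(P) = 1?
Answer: -2*√66 ≈ -16.248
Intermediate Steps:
O(c) = 1
f(L) = √(1 + L) (f(L) = √(L + 1) = √(1 + L))
-f(263) = -√(1 + 263) = -√264 = -2*√66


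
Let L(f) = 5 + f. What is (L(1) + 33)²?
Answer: 1521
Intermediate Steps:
(L(1) + 33)² = ((5 + 1) + 33)² = (6 + 33)² = 39² = 1521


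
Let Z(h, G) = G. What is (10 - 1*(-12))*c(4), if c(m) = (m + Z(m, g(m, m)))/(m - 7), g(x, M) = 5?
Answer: -66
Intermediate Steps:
c(m) = (5 + m)/(-7 + m) (c(m) = (m + 5)/(m - 7) = (5 + m)/(-7 + m))
(10 - 1*(-12))*c(4) = (10 - 1*(-12))*((5 + 4)/(-7 + 4)) = (10 + 12)*(9/(-3)) = 22*(-⅓*9) = 22*(-3) = -66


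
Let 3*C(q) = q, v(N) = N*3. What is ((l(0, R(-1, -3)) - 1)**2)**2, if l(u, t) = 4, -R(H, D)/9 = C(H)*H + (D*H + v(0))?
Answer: 81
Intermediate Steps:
v(N) = 3*N
C(q) = q/3
R(H, D) = -3*H**2 - 9*D*H (R(H, D) = -9*((H/3)*H + (D*H + 3*0)) = -9*(H**2/3 + (D*H + 0)) = -9*(H**2/3 + D*H) = -3*H**2 - 9*D*H)
((l(0, R(-1, -3)) - 1)**2)**2 = ((4 - 1)**2)**2 = (3**2)**2 = 9**2 = 81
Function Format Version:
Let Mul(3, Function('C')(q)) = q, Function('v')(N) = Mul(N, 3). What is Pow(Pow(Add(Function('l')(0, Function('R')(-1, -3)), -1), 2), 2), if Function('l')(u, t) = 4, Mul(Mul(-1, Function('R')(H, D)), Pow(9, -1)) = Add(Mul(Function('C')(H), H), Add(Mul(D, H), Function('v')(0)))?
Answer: 81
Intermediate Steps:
Function('v')(N) = Mul(3, N)
Function('C')(q) = Mul(Rational(1, 3), q)
Function('R')(H, D) = Add(Mul(-3, Pow(H, 2)), Mul(-9, D, H)) (Function('R')(H, D) = Mul(-9, Add(Mul(Mul(Rational(1, 3), H), H), Add(Mul(D, H), Mul(3, 0)))) = Mul(-9, Add(Mul(Rational(1, 3), Pow(H, 2)), Add(Mul(D, H), 0))) = Mul(-9, Add(Mul(Rational(1, 3), Pow(H, 2)), Mul(D, H))) = Add(Mul(-3, Pow(H, 2)), Mul(-9, D, H)))
Pow(Pow(Add(Function('l')(0, Function('R')(-1, -3)), -1), 2), 2) = Pow(Pow(Add(4, -1), 2), 2) = Pow(Pow(3, 2), 2) = Pow(9, 2) = 81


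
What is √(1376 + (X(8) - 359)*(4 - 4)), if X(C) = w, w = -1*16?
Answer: 4*√86 ≈ 37.094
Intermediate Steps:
w = -16
X(C) = -16
√(1376 + (X(8) - 359)*(4 - 4)) = √(1376 + (-16 - 359)*(4 - 4)) = √(1376 - 375*0) = √(1376 + 0) = √1376 = 4*√86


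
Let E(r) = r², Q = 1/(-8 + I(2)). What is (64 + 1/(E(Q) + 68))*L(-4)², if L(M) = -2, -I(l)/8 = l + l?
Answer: 27859456/108801 ≈ 256.06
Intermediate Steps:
I(l) = -16*l (I(l) = -8*(l + l) = -16*l)
Q = -1/40 (Q = 1/(-8 - 16*2) = 1/(-8 - 32) = 1/(-40) = -1/40 ≈ -0.025000)
(64 + 1/(E(Q) + 68))*L(-4)² = (64 + 1/((-1/40)² + 68))*(-2)² = (64 + 1/(1/1600 + 68))*4 = (64 + 1/(108801/1600))*4 = (64 + 1600/108801)*4 = (6964864/108801)*4 = 27859456/108801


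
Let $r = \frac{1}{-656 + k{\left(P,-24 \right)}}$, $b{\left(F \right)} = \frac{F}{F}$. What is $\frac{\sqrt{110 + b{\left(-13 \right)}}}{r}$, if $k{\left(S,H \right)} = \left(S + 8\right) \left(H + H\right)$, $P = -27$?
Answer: $256 \sqrt{111} \approx 2697.1$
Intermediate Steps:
$b{\left(F \right)} = 1$
$k{\left(S,H \right)} = 2 H \left(8 + S\right)$ ($k{\left(S,H \right)} = \left(8 + S\right) 2 H = 2 H \left(8 + S\right)$)
$r = \frac{1}{256}$ ($r = \frac{1}{-656 + 2 \left(-24\right) \left(8 - 27\right)} = \frac{1}{-656 + 2 \left(-24\right) \left(-19\right)} = \frac{1}{-656 + 912} = \frac{1}{256} \approx 0.0039063$)
$\frac{\sqrt{110 + b{\left(-13 \right)}}}{r} = \sqrt{110 + 1} \frac{1}{\frac{1}{256}} = \sqrt{111} \cdot 256 = 256 \sqrt{111}$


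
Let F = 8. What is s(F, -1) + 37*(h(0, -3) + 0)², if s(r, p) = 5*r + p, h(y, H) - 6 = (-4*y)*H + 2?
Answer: 2407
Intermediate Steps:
h(y, H) = 8 - 4*H*y (h(y, H) = 6 + ((-4*y)*H + 2) = 6 + (-4*H*y + 2) = 6 + (2 - 4*H*y) = 8 - 4*H*y)
s(r, p) = p + 5*r
s(F, -1) + 37*(h(0, -3) + 0)² = (-1 + 5*8) + 37*((8 - 4*(-3)*0) + 0)² = (-1 + 40) + 37*((8 + 0) + 0)² = 39 + 37*(8 + 0)² = 39 + 37*8² = 39 + 37*64 = 39 + 2368 = 2407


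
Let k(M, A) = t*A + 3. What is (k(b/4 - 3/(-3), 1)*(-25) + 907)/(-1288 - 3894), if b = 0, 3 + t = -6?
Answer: -1057/5182 ≈ -0.20398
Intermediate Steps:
t = -9 (t = -3 - 6 = -9)
k(M, A) = 3 - 9*A (k(M, A) = -9*A + 3 = 3 - 9*A)
(k(b/4 - 3/(-3), 1)*(-25) + 907)/(-1288 - 3894) = ((3 - 9*1)*(-25) + 907)/(-1288 - 3894) = ((3 - 9)*(-25) + 907)/(-5182) = (-6*(-25) + 907)*(-1/5182) = (150 + 907)*(-1/5182) = 1057*(-1/5182) = -1057/5182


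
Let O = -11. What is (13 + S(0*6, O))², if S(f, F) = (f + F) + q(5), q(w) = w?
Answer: 49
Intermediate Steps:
S(f, F) = 5 + F + f (S(f, F) = (f + F) + 5 = (F + f) + 5 = 5 + F + f)
(13 + S(0*6, O))² = (13 + (5 - 11 + 0*6))² = (13 + (5 - 11 + 0))² = (13 - 6)² = 7² = 49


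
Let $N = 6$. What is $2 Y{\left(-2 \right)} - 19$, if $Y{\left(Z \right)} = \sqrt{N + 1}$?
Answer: $-19 + 2 \sqrt{7} \approx -13.708$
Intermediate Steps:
$Y{\left(Z \right)} = \sqrt{7}$ ($Y{\left(Z \right)} = \sqrt{6 + 1} = \sqrt{7}$)
$2 Y{\left(-2 \right)} - 19 = 2 \sqrt{7} - 19 = -19 + 2 \sqrt{7}$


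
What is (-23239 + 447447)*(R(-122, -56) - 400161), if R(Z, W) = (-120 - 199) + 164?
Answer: -169817249728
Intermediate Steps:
R(Z, W) = -155 (R(Z, W) = -319 + 164 = -155)
(-23239 + 447447)*(R(-122, -56) - 400161) = (-23239 + 447447)*(-155 - 400161) = 424208*(-400316) = -169817249728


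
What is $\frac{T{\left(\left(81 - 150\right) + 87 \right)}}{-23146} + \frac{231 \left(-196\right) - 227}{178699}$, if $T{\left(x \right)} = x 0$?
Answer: $- \frac{45503}{178699} \approx -0.25463$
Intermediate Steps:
$T{\left(x \right)} = 0$
$\frac{T{\left(\left(81 - 150\right) + 87 \right)}}{-23146} + \frac{231 \left(-196\right) - 227}{178699} = \frac{0}{-23146} + \frac{231 \left(-196\right) - 227}{178699} = 0 \left(- \frac{1}{23146}\right) + \left(-45276 - 227\right) \frac{1}{178699} = 0 - \frac{45503}{178699} = - \frac{45503}{178699}$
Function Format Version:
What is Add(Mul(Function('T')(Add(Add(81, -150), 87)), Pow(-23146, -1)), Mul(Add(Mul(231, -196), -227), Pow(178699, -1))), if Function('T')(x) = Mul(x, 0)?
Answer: Rational(-45503, 178699) ≈ -0.25463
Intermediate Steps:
Function('T')(x) = 0
Add(Mul(Function('T')(Add(Add(81, -150), 87)), Pow(-23146, -1)), Mul(Add(Mul(231, -196), -227), Pow(178699, -1))) = Add(Mul(0, Pow(-23146, -1)), Mul(Add(Mul(231, -196), -227), Pow(178699, -1))) = Add(Mul(0, Rational(-1, 23146)), Mul(Add(-45276, -227), Rational(1, 178699))) = Add(0, Mul(-45503, Rational(1, 178699))) = Add(0, Rational(-45503, 178699)) = Rational(-45503, 178699)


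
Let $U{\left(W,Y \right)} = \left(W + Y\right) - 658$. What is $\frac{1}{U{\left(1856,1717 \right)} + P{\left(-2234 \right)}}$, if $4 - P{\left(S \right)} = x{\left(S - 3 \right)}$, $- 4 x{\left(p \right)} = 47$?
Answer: $\frac{4}{11723} \approx 0.00034121$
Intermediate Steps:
$x{\left(p \right)} = - \frac{47}{4}$ ($x{\left(p \right)} = \left(- \frac{1}{4}\right) 47 = - \frac{47}{4}$)
$P{\left(S \right)} = \frac{63}{4}$ ($P{\left(S \right)} = 4 - - \frac{47}{4} = 4 + \frac{47}{4} = \frac{63}{4}$)
$U{\left(W,Y \right)} = -658 + W + Y$
$\frac{1}{U{\left(1856,1717 \right)} + P{\left(-2234 \right)}} = \frac{1}{\left(-658 + 1856 + 1717\right) + \frac{63}{4}} = \frac{1}{2915 + \frac{63}{4}} = \frac{1}{\frac{11723}{4}} = \frac{4}{11723}$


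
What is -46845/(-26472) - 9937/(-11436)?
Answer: 66564307/25227816 ≈ 2.6385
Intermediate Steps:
-46845/(-26472) - 9937/(-11436) = -46845*(-1/26472) - 9937*(-1/11436) = 15615/8824 + 9937/11436 = 66564307/25227816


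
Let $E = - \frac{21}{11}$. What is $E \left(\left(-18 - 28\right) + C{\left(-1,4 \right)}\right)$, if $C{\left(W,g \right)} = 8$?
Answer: $\frac{798}{11} \approx 72.545$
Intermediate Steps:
$E = - \frac{21}{11}$ ($E = \left(-21\right) \frac{1}{11} = - \frac{21}{11} \approx -1.9091$)
$E \left(\left(-18 - 28\right) + C{\left(-1,4 \right)}\right) = - \frac{21 \left(\left(-18 - 28\right) + 8\right)}{11} = - \frac{21 \left(-46 + 8\right)}{11} = \left(- \frac{21}{11}\right) \left(-38\right) = \frac{798}{11}$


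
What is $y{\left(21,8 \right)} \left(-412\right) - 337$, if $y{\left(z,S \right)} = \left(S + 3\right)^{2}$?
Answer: $-50189$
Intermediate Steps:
$y{\left(z,S \right)} = \left(3 + S\right)^{2}$
$y{\left(21,8 \right)} \left(-412\right) - 337 = \left(3 + 8\right)^{2} \left(-412\right) - 337 = 11^{2} \left(-412\right) - 337 = 121 \left(-412\right) - 337 = -49852 - 337 = -50189$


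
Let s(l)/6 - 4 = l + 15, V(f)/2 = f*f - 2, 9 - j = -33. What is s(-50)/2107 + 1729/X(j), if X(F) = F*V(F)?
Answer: -3412355/44550408 ≈ -0.076595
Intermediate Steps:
j = 42 (j = 9 - 1*(-33) = 9 + 33 = 42)
V(f) = -4 + 2*f**2 (V(f) = 2*(f*f - 2) = 2*(f**2 - 2) = 2*(-2 + f**2) = -4 + 2*f**2)
s(l) = 114 + 6*l (s(l) = 24 + 6*(l + 15) = 24 + 6*(15 + l) = 24 + (90 + 6*l) = 114 + 6*l)
X(F) = F*(-4 + 2*F**2)
s(-50)/2107 + 1729/X(j) = (114 + 6*(-50))/2107 + 1729/((2*42*(-2 + 42**2))) = (114 - 300)*(1/2107) + 1729/((2*42*(-2 + 1764))) = -186*1/2107 + 1729/((2*42*1762)) = -186/2107 + 1729/148008 = -186/2107 + 1729*(1/148008) = -186/2107 + 247/21144 = -3412355/44550408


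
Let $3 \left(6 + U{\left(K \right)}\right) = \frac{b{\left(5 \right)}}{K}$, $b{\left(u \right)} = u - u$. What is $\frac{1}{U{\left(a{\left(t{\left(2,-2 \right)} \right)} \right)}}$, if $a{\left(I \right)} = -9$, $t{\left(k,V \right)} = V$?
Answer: $- \frac{1}{6} \approx -0.16667$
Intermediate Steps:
$b{\left(u \right)} = 0$
$U{\left(K \right)} = -6$ ($U{\left(K \right)} = -6 + \frac{0 \frac{1}{K}}{3} = -6 + \frac{1}{3} \cdot 0 = -6 + 0 = -6$)
$\frac{1}{U{\left(a{\left(t{\left(2,-2 \right)} \right)} \right)}} = \frac{1}{-6} = - \frac{1}{6}$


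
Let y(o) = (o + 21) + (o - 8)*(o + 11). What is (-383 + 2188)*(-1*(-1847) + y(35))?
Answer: 5676725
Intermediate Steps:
y(o) = 21 + o + (-8 + o)*(11 + o) (y(o) = (21 + o) + (-8 + o)*(11 + o) = 21 + o + (-8 + o)*(11 + o))
(-383 + 2188)*(-1*(-1847) + y(35)) = (-383 + 2188)*(-1*(-1847) + (-67 + 35² + 4*35)) = 1805*(1847 + (-67 + 1225 + 140)) = 1805*(1847 + 1298) = 1805*3145 = 5676725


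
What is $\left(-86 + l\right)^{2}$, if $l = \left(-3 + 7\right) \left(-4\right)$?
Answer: $10404$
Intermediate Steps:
$l = -16$ ($l = 4 \left(-4\right) = -16$)
$\left(-86 + l\right)^{2} = \left(-86 - 16\right)^{2} = \left(-102\right)^{2} = 10404$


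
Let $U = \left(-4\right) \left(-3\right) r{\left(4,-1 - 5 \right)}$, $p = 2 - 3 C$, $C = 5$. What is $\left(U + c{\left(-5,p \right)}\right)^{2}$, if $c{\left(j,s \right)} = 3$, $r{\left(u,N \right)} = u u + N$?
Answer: $15129$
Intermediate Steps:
$r{\left(u,N \right)} = N + u^{2}$ ($r{\left(u,N \right)} = u^{2} + N = N + u^{2}$)
$p = -13$ ($p = 2 - 15 = -13$)
$U = 120$ ($U = \left(-4\right) \left(-3\right) \left(\left(-1 - 5\right) + 4^{2}\right) = 12 \left(-6 + 16\right) = 12 \cdot 10 = 120$)
$\left(U + c{\left(-5,p \right)}\right)^{2} = \left(120 + 3\right)^{2} = 123^{2} = 15129$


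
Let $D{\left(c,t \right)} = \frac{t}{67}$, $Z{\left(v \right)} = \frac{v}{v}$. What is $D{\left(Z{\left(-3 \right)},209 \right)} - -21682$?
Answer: $\frac{1452903}{67} \approx 21685.0$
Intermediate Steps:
$Z{\left(v \right)} = 1$
$D{\left(c,t \right)} = \frac{t}{67}$ ($D{\left(c,t \right)} = t \frac{1}{67} = \frac{t}{67}$)
$D{\left(Z{\left(-3 \right)},209 \right)} - -21682 = \frac{1}{67} \cdot 209 - -21682 = \frac{209}{67} + 21682 = \frac{1452903}{67}$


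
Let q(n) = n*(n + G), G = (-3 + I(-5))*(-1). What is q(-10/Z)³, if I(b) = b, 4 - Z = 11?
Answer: 287496000/117649 ≈ 2443.7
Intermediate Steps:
Z = -7 (Z = 4 - 1*11 = 4 - 11 = -7)
G = 8 (G = (-3 - 5)*(-1) = -8*(-1) = 8)
q(n) = n*(8 + n) (q(n) = n*(n + 8) = n*(8 + n))
q(-10/Z)³ = ((-10/(-7))*(8 - 10/(-7)))³ = ((-10*(-⅐))*(8 - 10*(-⅐)))³ = (10*(8 + 10/7)/7)³ = ((10/7)*(66/7))³ = (660/49)³ = 287496000/117649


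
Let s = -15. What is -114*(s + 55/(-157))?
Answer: 274740/157 ≈ 1749.9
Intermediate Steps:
-114*(s + 55/(-157)) = -114*(-15 + 55/(-157)) = -114*(-15 + 55*(-1/157)) = -114*(-15 - 55/157) = -114*(-2410/157) = 274740/157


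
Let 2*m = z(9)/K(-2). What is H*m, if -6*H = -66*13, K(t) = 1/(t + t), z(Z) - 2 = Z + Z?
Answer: -5720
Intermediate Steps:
z(Z) = 2 + 2*Z (z(Z) = 2 + (Z + Z) = 2 + 2*Z)
K(t) = 1/(2*t)
m = -40 (m = ((2 + 2*9)/(((½)/(-2))))/2 = ((2 + 18)/(((½)*(-½))))/2 = (20/(-¼))/2 = (20*(-4))/2 = (½)*(-80) = -40)
H = 143 (H = -(-11)*13 = -⅙*(-858) = 143)
H*m = 143*(-40) = -5720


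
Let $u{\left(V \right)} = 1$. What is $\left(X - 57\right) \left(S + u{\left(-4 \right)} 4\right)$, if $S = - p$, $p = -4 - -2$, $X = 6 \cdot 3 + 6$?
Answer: $-198$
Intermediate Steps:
$X = 24$ ($X = 18 + 6 = 24$)
$p = -2$ ($p = -4 + 2 = -2$)
$S = 2$ ($S = \left(-1\right) \left(-2\right) = 2$)
$\left(X - 57\right) \left(S + u{\left(-4 \right)} 4\right) = \left(24 - 57\right) \left(2 + 1 \cdot 4\right) = - 33 \left(2 + 4\right) = \left(-33\right) 6 = -198$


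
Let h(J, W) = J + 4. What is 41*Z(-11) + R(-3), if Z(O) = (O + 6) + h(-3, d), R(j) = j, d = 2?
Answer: -167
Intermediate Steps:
h(J, W) = 4 + J
Z(O) = 7 + O (Z(O) = (O + 6) + (4 - 3) = (6 + O) + 1 = 7 + O)
41*Z(-11) + R(-3) = 41*(7 - 11) - 3 = 41*(-4) - 3 = -164 - 3 = -167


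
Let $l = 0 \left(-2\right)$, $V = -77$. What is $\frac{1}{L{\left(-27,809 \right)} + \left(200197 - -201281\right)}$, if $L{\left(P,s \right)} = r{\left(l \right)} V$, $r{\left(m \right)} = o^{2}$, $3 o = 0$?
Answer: $\frac{1}{401478} \approx 2.4908 \cdot 10^{-6}$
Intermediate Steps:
$o = 0$ ($o = \frac{1}{3} \cdot 0 = 0$)
$l = 0$
$r{\left(m \right)} = 0$ ($r{\left(m \right)} = 0^{2} = 0$)
$L{\left(P,s \right)} = 0$ ($L{\left(P,s \right)} = 0 \left(-77\right) = 0$)
$\frac{1}{L{\left(-27,809 \right)} + \left(200197 - -201281\right)} = \frac{1}{0 + \left(200197 - -201281\right)} = \frac{1}{0 + \left(200197 + 201281\right)} = \frac{1}{0 + 401478} = \frac{1}{401478}$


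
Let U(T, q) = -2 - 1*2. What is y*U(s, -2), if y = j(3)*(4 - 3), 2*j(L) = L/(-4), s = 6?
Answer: 3/2 ≈ 1.5000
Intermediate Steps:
j(L) = -L/8 (j(L) = (L/(-4))/2 = (L*(-¼))/2 = (-L/4)/2 = -L/8)
U(T, q) = -4 (U(T, q) = -2 - 2 = -4)
y = -3/8 (y = (-⅛*3)*(4 - 3) = -3/8*1 = -3/8 ≈ -0.37500)
y*U(s, -2) = -3/8*(-4) = 3/2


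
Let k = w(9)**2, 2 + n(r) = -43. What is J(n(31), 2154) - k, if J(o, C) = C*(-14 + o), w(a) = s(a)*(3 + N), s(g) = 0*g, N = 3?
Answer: -127086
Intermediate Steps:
n(r) = -45 (n(r) = -2 - 43 = -45)
s(g) = 0
w(a) = 0 (w(a) = 0*(3 + 3) = 0*6 = 0)
k = 0 (k = 0**2 = 0)
J(n(31), 2154) - k = 2154*(-14 - 45) - 1*0 = 2154*(-59) + 0 = -127086 + 0 = -127086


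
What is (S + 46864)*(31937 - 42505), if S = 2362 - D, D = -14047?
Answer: -668669064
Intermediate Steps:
S = 16409 (S = 2362 - 1*(-14047) = 2362 + 14047 = 16409)
(S + 46864)*(31937 - 42505) = (16409 + 46864)*(31937 - 42505) = 63273*(-10568) = -668669064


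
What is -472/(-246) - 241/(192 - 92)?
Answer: -6043/12300 ≈ -0.49130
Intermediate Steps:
-472/(-246) - 241/(192 - 92) = -472*(-1/246) - 241/100 = 236/123 - 241*1/100 = 236/123 - 241/100 = -6043/12300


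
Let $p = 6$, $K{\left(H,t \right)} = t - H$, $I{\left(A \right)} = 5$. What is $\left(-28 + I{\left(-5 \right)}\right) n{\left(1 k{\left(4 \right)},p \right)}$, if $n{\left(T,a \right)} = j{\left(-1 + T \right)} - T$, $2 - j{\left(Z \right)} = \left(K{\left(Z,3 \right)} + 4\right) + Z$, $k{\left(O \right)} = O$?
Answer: $207$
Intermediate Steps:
$j{\left(Z \right)} = -5$ ($j{\left(Z \right)} = 2 - \left(\left(\left(3 - Z\right) + 4\right) + Z\right) = 2 - \left(\left(7 - Z\right) + Z\right) = 2 - 7 = -5$)
$n{\left(T,a \right)} = -5 - T$
$\left(-28 + I{\left(-5 \right)}\right) n{\left(1 k{\left(4 \right)},p \right)} = \left(-28 + 5\right) \left(-5 - 1 \cdot 4\right) = - 23 \left(-5 - 4\right) = \left(-23\right) \left(-9\right) = 207$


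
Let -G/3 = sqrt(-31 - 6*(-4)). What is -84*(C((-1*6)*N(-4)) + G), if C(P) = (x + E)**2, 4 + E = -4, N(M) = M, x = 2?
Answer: -3024 + 252*I*sqrt(7) ≈ -3024.0 + 666.73*I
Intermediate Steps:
E = -8 (E = -4 - 4 = -8)
C(P) = 36 (C(P) = (2 - 8)**2 = (-6)**2 = 36)
G = -3*I*sqrt(7) (G = -3*sqrt(-31 - 6*(-4)) = -3*sqrt(-31 + 24) = -3*I*sqrt(7) ≈ -7.9373*I)
-84*(C((-1*6)*N(-4)) + G) = -84*(36 - 3*I*sqrt(7)) = -3024 + 252*I*sqrt(7)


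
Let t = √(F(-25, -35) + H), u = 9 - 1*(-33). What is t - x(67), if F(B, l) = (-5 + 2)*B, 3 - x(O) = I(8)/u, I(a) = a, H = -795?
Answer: -59/21 + 12*I*√5 ≈ -2.8095 + 26.833*I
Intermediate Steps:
u = 42 (u = 9 + 33 = 42)
x(O) = 59/21 (x(O) = 3 - 8/42 = 3 - 1*4/21 = 3 - 4/21 = 59/21)
F(B, l) = -3*B
t = 12*I*√5 (t = √(-3*(-25) - 795) = √(75 - 795) = √(-720) = 12*I*√5 ≈ 26.833*I)
t - x(67) = 12*I*√5 - 1*59/21 = 12*I*√5 - 59/21 = -59/21 + 12*I*√5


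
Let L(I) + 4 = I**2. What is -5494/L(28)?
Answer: -2747/390 ≈ -7.0436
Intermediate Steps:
L(I) = -4 + I**2
-5494/L(28) = -5494/(-4 + 28**2) = -5494/(-4 + 784) = -5494/780 = -5494*1/780 = -2747/390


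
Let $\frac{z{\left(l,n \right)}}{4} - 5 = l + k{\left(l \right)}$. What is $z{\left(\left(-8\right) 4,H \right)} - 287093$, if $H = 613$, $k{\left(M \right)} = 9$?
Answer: $-287165$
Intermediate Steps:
$z{\left(l,n \right)} = 56 + 4 l$ ($z{\left(l,n \right)} = 20 + 4 \left(l + 9\right) = 20 + 4 \left(9 + l\right) = 20 + \left(36 + 4 l\right) = 56 + 4 l$)
$z{\left(\left(-8\right) 4,H \right)} - 287093 = \left(56 + 4 \left(\left(-8\right) 4\right)\right) - 287093 = \left(56 + 4 \left(-32\right)\right) - 287093 = \left(56 - 128\right) - 287093 = -72 - 287093 = -287165$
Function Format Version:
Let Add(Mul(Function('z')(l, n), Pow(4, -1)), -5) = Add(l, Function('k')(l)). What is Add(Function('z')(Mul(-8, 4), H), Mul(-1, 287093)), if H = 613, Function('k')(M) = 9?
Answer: -287165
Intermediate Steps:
Function('z')(l, n) = Add(56, Mul(4, l)) (Function('z')(l, n) = Add(20, Mul(4, Add(l, 9))) = Add(20, Mul(4, Add(9, l))) = Add(20, Add(36, Mul(4, l))) = Add(56, Mul(4, l)))
Add(Function('z')(Mul(-8, 4), H), Mul(-1, 287093)) = Add(Add(56, Mul(4, Mul(-8, 4))), Mul(-1, 287093)) = Add(Add(56, Mul(4, -32)), -287093) = Add(Add(56, -128), -287093) = Add(-72, -287093) = -287165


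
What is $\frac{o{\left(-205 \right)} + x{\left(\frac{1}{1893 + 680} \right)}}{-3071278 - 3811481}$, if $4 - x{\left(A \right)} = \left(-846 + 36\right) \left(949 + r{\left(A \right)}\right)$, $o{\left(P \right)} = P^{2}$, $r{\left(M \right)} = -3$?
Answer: $- \frac{808289}{6882759} \approx -0.11744$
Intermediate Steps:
$x{\left(A \right)} = 766264$ ($x{\left(A \right)} = 4 - \left(-846 + 36\right) \left(949 - 3\right) = 4 - \left(-810\right) 946 = 4 - -766260 = 4 + 766260 = 766264$)
$\frac{o{\left(-205 \right)} + x{\left(\frac{1}{1893 + 680} \right)}}{-3071278 - 3811481} = \frac{\left(-205\right)^{2} + 766264}{-3071278 - 3811481} = \frac{42025 + 766264}{-6882759} = 808289 \left(- \frac{1}{6882759}\right) = - \frac{808289}{6882759}$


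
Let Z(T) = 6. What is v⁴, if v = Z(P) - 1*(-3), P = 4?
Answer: 6561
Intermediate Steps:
v = 9 (v = 6 - 1*(-3) = 6 + 3 = 9)
v⁴ = 9⁴ = 6561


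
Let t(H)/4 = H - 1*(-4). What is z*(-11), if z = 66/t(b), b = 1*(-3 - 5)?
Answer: 363/8 ≈ 45.375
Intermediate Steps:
b = -8 (b = 1*(-8) = -8)
t(H) = 16 + 4*H (t(H) = 4*(H - 1*(-4)) = 4*(H + 4) = 4*(4 + H) = 16 + 4*H)
z = -33/8 (z = 66/(16 + 4*(-8)) = 66/(16 - 32) = 66/(-16) = 66*(-1/16) = -33/8 ≈ -4.1250)
z*(-11) = -33/8*(-11) = 363/8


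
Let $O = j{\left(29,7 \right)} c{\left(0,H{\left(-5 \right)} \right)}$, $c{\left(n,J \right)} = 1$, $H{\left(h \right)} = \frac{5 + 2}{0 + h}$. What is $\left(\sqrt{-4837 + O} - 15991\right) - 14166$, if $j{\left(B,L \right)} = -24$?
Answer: $-30157 + i \sqrt{4861} \approx -30157.0 + 69.721 i$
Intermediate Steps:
$H{\left(h \right)} = \frac{7}{h}$
$O = -24$ ($O = \left(-24\right) 1 = -24$)
$\left(\sqrt{-4837 + O} - 15991\right) - 14166 = \left(\sqrt{-4837 - 24} - 15991\right) - 14166 = \left(\sqrt{-4861} - 15991\right) - 14166 = \left(i \sqrt{4861} - 15991\right) - 14166 = \left(-15991 + i \sqrt{4861}\right) - 14166 = -30157 + i \sqrt{4861}$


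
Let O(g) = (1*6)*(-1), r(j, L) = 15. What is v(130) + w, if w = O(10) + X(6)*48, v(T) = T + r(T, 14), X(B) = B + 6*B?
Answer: 2155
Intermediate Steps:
X(B) = 7*B
O(g) = -6 (O(g) = 6*(-1) = -6)
v(T) = 15 + T (v(T) = T + 15 = 15 + T)
w = 2010 (w = -6 + (7*6)*48 = -6 + 42*48 = -6 + 2016 = 2010)
v(130) + w = (15 + 130) + 2010 = 145 + 2010 = 2155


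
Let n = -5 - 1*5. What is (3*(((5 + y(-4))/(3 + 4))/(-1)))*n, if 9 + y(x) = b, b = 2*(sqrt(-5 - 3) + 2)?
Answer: 120*I*sqrt(2)/7 ≈ 24.244*I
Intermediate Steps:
b = 4 + 4*I*sqrt(2) (b = 2*(sqrt(-8) + 2) = 2*(2*I*sqrt(2) + 2) = 2*(2 + 2*I*sqrt(2)) = 4 + 4*I*sqrt(2) ≈ 4.0 + 5.6569*I)
y(x) = -5 + 4*I*sqrt(2) (y(x) = -9 + (4 + 4*I*sqrt(2)) = -5 + 4*I*sqrt(2))
n = -10 (n = -5 - 5 = -10)
(3*(((5 + y(-4))/(3 + 4))/(-1)))*n = (3*(((5 + (-5 + 4*I*sqrt(2)))/(3 + 4))/(-1)))*(-10) = (3*(((4*I*sqrt(2))/7)*(-1)))*(-10) = (3*(((4*I*sqrt(2))*(1/7))*(-1)))*(-10) = (3*((4*I*sqrt(2)/7)*(-1)))*(-10) = (3*(-4*I*sqrt(2)/7))*(-10) = -12*I*sqrt(2)/7*(-10) = 120*I*sqrt(2)/7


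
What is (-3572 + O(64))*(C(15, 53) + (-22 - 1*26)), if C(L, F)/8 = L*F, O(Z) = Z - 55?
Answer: -22489656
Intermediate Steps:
O(Z) = -55 + Z
C(L, F) = 8*F*L (C(L, F) = 8*(L*F) = 8*(F*L) = 8*F*L)
(-3572 + O(64))*(C(15, 53) + (-22 - 1*26)) = (-3572 + (-55 + 64))*(8*53*15 + (-22 - 1*26)) = (-3572 + 9)*(6360 + (-22 - 26)) = -3563*(6360 - 48) = -3563*6312 = -22489656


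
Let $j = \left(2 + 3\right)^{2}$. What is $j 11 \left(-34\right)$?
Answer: $-9350$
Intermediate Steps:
$j = 25$ ($j = 5^{2} = 25$)
$j 11 \left(-34\right) = 25 \cdot 11 \left(-34\right) = 275 \left(-34\right) = -9350$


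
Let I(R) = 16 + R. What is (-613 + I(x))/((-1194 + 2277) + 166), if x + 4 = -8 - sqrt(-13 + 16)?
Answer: -609/1249 - sqrt(3)/1249 ≈ -0.48898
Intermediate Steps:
x = -12 - sqrt(3) (x = -4 + (-8 - sqrt(-13 + 16)) = -4 + (-8 - sqrt(3)) = -12 - sqrt(3) ≈ -13.732)
(-613 + I(x))/((-1194 + 2277) + 166) = (-613 + (16 + (-12 - sqrt(3))))/((-1194 + 2277) + 166) = (-613 + (4 - sqrt(3)))/(1083 + 166) = (-609 - sqrt(3))/1249 = (-609 - sqrt(3))*(1/1249) = -609/1249 - sqrt(3)/1249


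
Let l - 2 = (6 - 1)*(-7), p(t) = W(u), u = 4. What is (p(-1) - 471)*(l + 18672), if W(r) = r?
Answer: -8704413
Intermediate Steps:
p(t) = 4
l = -33 (l = 2 + (6 - 1)*(-7) = 2 + 5*(-7) = 2 - 35 = -33)
(p(-1) - 471)*(l + 18672) = (4 - 471)*(-33 + 18672) = -467*18639 = -8704413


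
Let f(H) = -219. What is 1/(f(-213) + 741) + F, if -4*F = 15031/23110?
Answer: -3876871/24126840 ≈ -0.16069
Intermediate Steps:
F = -15031/92440 (F = -15031/(4*23110) = -¼*15031/23110 = -15031/92440 ≈ -0.16260)
1/(f(-213) + 741) + F = 1/(-219 + 741) - 15031/92440 = 1/522 - 15031/92440 = -3876871/24126840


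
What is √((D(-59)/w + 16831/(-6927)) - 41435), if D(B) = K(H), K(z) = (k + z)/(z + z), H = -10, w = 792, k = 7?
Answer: I*√42770667338679830/1015960 ≈ 203.56*I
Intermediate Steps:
K(z) = (7 + z)/(2*z) (K(z) = (7 + z)/(z + z) = (7 + z)/((2*z)) = (7 + z)*(1/(2*z)) = (7 + z)/(2*z))
D(B) = 3/20 (D(B) = (½)*(7 - 10)/(-10) = (½)*(-⅒)*(-3) = 3/20)
√((D(-59)/w + 16831/(-6927)) - 41435) = √(((3/20)/792 + 16831/(-6927)) - 41435) = √(((3/20)*(1/792) + 16831*(-1/6927)) - 41435) = √((1/5280 - 16831/6927) - 41435) = √(-9873417/4063840 - 41435) = √(-168395083817/4063840) = I*√42770667338679830/1015960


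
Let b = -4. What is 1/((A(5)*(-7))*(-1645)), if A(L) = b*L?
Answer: -1/230300 ≈ -4.3422e-6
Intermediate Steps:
A(L) = -4*L
1/((A(5)*(-7))*(-1645)) = 1/((-4*5*(-7))*(-1645)) = 1/(-20*(-7)*(-1645)) = 1/(140*(-1645)) = 1/(-230300) = -1/230300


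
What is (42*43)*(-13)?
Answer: -23478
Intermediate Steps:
(42*43)*(-13) = 1806*(-13) = -23478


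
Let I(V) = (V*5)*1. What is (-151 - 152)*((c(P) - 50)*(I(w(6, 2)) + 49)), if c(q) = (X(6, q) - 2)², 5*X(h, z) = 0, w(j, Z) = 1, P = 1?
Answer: 752652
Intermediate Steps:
X(h, z) = 0 (X(h, z) = (⅕)*0 = 0)
c(q) = 4 (c(q) = (0 - 2)² = (-2)² = 4)
I(V) = 5*V (I(V) = (5*V)*1 = 5*V)
(-151 - 152)*((c(P) - 50)*(I(w(6, 2)) + 49)) = (-151 - 152)*((4 - 50)*(5*1 + 49)) = -(-13938)*(5 + 49) = -(-13938)*54 = -303*(-2484) = 752652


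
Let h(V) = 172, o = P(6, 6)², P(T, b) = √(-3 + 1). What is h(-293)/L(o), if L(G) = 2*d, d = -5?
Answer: -86/5 ≈ -17.200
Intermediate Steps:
P(T, b) = I*√2 (P(T, b) = √(-2) = I*√2)
o = -2 (o = (I*√2)² = -2)
L(G) = -10 (L(G) = 2*(-5) = -10)
h(-293)/L(o) = 172/(-10) = 172*(-⅒) = -86/5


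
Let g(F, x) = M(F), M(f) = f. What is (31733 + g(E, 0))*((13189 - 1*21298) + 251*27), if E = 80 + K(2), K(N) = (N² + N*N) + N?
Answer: -42388236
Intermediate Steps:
K(N) = N + 2*N² (K(N) = (N² + N²) + N = 2*N² + N = N + 2*N²)
E = 90 (E = 80 + 2*(1 + 2*2) = 80 + 2*(1 + 4) = 80 + 2*5 = 80 + 10 = 90)
g(F, x) = F
(31733 + g(E, 0))*((13189 - 1*21298) + 251*27) = (31733 + 90)*((13189 - 1*21298) + 251*27) = 31823*((13189 - 21298) + 6777) = 31823*(-8109 + 6777) = 31823*(-1332) = -42388236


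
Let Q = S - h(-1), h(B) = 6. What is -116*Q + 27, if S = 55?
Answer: -5657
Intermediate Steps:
Q = 49 (Q = 55 - 1*6 = 55 - 6 = 49)
-116*Q + 27 = -116*49 + 27 = -5684 + 27 = -5657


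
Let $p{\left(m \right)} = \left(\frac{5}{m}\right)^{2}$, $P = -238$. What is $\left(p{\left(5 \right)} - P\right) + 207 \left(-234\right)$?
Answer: $-48199$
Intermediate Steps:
$p{\left(m \right)} = \frac{25}{m^{2}}$
$\left(p{\left(5 \right)} - P\right) + 207 \left(-234\right) = \left(\frac{25}{25} - -238\right) + 207 \left(-234\right) = \left(25 \cdot \frac{1}{25} + 238\right) - 48438 = \left(1 + 238\right) - 48438 = 239 - 48438 = -48199$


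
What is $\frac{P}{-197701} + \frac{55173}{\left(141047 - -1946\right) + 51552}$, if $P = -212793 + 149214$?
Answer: $\frac{23276733828}{38461741045} \approx 0.60519$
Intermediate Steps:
$P = -63579$
$\frac{P}{-197701} + \frac{55173}{\left(141047 - -1946\right) + 51552} = - \frac{63579}{-197701} + \frac{55173}{\left(141047 - -1946\right) + 51552} = \left(-63579\right) \left(- \frac{1}{197701}\right) + \frac{55173}{\left(141047 + 1946\right) + 51552} = \frac{63579}{197701} + \frac{55173}{142993 + 51552} = \frac{63579}{197701} + \frac{55173}{194545} = \frac{23276733828}{38461741045}$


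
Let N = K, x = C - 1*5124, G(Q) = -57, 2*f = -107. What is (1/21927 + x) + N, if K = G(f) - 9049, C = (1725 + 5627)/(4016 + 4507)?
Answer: -886398519001/62294607 ≈ -14229.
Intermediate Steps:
f = -107/2 (f = (½)*(-107) = -107/2 ≈ -53.500)
C = 7352/8523 ≈ 0.86261
x = -43664500/8523 (x = 7352/8523 - 1*5124 = 7352/8523 - 5124 = -43664500/8523 ≈ -5123.1)
K = -9106 (K = -57 - 9049 = -9106)
N = -9106
(1/21927 + x) + N = (1/21927 - 43664500/8523) - 9106 = -319143827659/62294607 - 9106 = -886398519001/62294607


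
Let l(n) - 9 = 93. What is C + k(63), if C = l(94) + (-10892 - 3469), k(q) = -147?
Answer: -14406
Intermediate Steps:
l(n) = 102 (l(n) = 9 + 93 = 102)
C = -14259 (C = 102 + (-10892 - 3469) = 102 - 14361 = -14259)
C + k(63) = -14259 - 147 = -14406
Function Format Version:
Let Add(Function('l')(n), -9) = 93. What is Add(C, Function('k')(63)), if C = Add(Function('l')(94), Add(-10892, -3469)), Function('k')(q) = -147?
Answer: -14406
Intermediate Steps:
Function('l')(n) = 102 (Function('l')(n) = Add(9, 93) = 102)
C = -14259 (C = Add(102, Add(-10892, -3469)) = Add(102, -14361) = -14259)
Add(C, Function('k')(63)) = Add(-14259, -147) = -14406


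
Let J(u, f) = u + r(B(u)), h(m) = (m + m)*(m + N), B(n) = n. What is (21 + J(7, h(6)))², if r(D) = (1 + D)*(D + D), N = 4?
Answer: 19600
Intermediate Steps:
r(D) = 2*D*(1 + D) (r(D) = (1 + D)*(2*D) = 2*D*(1 + D))
h(m) = 2*m*(4 + m) (h(m) = (m + m)*(m + 4) = (2*m)*(4 + m) = 2*m*(4 + m))
J(u, f) = u + 2*u*(1 + u)
(21 + J(7, h(6)))² = (21 + 7*(3 + 2*7))² = (21 + 7*(3 + 14))² = (21 + 7*17)² = (21 + 119)² = 140² = 19600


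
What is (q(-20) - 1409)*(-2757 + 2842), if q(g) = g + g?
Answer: -123165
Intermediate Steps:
q(g) = 2*g
(q(-20) - 1409)*(-2757 + 2842) = (2*(-20) - 1409)*(-2757 + 2842) = (-40 - 1409)*85 = -1449*85 = -123165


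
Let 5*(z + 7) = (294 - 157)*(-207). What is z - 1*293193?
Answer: -1494359/5 ≈ -2.9887e+5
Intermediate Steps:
z = -28394/5 (z = -7 + ((294 - 157)*(-207))/5 = -7 + (137*(-207))/5 = -7 + (⅕)*(-28359) = -7 - 28359/5 = -28394/5 ≈ -5678.8)
z - 1*293193 = -28394/5 - 1*293193 = -28394/5 - 293193 = -1494359/5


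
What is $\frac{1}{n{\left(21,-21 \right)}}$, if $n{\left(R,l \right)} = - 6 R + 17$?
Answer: $- \frac{1}{109} \approx -0.0091743$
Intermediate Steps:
$n{\left(R,l \right)} = 17 - 6 R$
$\frac{1}{n{\left(21,-21 \right)}} = \frac{1}{17 - 126} = \frac{1}{-109} = - \frac{1}{109}$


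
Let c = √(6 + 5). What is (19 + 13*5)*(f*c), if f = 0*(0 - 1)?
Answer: 0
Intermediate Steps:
f = 0 (f = 0*(-1) = 0)
c = √11 ≈ 3.3166
(19 + 13*5)*(f*c) = (19 + 13*5)*(0*√11) = (19 + 65)*0 = 84*0 = 0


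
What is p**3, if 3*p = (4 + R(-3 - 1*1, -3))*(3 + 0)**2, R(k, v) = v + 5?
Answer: 5832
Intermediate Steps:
R(k, v) = 5 + v
p = 18 (p = ((4 + (5 - 3))*(3 + 0)**2)/3 = ((4 + 2)*3**2)/3 = (6*9)/3 = (1/3)*54 = 18)
p**3 = 18**3 = 5832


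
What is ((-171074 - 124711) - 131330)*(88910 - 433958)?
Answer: 147375176520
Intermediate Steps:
((-171074 - 124711) - 131330)*(88910 - 433958) = (-295785 - 131330)*(-345048) = -427115*(-345048) = 147375176520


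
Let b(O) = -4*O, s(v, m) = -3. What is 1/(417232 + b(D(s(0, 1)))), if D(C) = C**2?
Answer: 1/417196 ≈ 2.3970e-6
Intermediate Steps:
1/(417232 + b(D(s(0, 1)))) = 1/(417232 - 4*(-3)**2) = 1/(417232 - 4*9) = 1/(417232 - 36) = 1/417196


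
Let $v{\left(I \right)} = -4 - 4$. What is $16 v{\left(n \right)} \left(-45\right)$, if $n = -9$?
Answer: $5760$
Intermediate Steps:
$v{\left(I \right)} = -8$
$16 v{\left(n \right)} \left(-45\right) = 16 \left(-8\right) \left(-45\right) = \left(-128\right) \left(-45\right) = 5760$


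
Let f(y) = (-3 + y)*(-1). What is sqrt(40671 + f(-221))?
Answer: sqrt(40895) ≈ 202.23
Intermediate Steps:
f(y) = 3 - y
sqrt(40671 + f(-221)) = sqrt(40671 + (3 - 1*(-221))) = sqrt(40671 + (3 + 221)) = sqrt(40671 + 224) = sqrt(40895)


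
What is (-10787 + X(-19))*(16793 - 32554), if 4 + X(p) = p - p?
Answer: 170076951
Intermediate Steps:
X(p) = -4 (X(p) = -4 + (p - p) = -4 + 0 = -4)
(-10787 + X(-19))*(16793 - 32554) = (-10787 - 4)*(16793 - 32554) = -10791*(-15761) = 170076951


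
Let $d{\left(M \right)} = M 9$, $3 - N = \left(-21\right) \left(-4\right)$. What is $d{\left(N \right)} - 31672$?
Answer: $-32401$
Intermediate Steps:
$N = -81$ ($N = 3 - \left(-21\right) \left(-4\right) = 3 - 84 = -81$)
$d{\left(M \right)} = 9 M$
$d{\left(N \right)} - 31672 = 9 \left(-81\right) - 31672 = -729 - 31672 = -32401$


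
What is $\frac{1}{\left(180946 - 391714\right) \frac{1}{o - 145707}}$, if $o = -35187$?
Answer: $\frac{30149}{35128} \approx 0.85826$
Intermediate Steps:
$\frac{1}{\left(180946 - 391714\right) \frac{1}{o - 145707}} = \frac{1}{\left(180946 - 391714\right) \frac{1}{-35187 - 145707}} = \frac{1}{\left(-210768\right) \frac{1}{-180894}} = \frac{1}{\left(-210768\right) \left(- \frac{1}{180894}\right)} = \frac{1}{\frac{35128}{30149}} = \frac{30149}{35128}$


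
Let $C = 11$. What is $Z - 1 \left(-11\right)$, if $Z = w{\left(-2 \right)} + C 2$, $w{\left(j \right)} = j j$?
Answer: $37$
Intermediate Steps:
$w{\left(j \right)} = j^{2}$
$Z = 26$ ($Z = \left(-2\right)^{2} + 11 \cdot 2 = 4 + 22 = 26$)
$Z - 1 \left(-11\right) = 26 - 1 \left(-11\right) = 26 - -11 = 26 + 11 = 37$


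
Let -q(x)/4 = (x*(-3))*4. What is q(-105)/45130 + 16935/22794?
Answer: 21646493/34289774 ≈ 0.63128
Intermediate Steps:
q(x) = 48*x (q(x) = -4*x*(-3)*4 = -4*(-3*x)*4 = -(-48)*x = 48*x)
q(-105)/45130 + 16935/22794 = (48*(-105))/45130 + 16935/22794 = -5040*1/45130 + 16935*(1/22794) = -504/4513 + 5645/7598 = 21646493/34289774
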